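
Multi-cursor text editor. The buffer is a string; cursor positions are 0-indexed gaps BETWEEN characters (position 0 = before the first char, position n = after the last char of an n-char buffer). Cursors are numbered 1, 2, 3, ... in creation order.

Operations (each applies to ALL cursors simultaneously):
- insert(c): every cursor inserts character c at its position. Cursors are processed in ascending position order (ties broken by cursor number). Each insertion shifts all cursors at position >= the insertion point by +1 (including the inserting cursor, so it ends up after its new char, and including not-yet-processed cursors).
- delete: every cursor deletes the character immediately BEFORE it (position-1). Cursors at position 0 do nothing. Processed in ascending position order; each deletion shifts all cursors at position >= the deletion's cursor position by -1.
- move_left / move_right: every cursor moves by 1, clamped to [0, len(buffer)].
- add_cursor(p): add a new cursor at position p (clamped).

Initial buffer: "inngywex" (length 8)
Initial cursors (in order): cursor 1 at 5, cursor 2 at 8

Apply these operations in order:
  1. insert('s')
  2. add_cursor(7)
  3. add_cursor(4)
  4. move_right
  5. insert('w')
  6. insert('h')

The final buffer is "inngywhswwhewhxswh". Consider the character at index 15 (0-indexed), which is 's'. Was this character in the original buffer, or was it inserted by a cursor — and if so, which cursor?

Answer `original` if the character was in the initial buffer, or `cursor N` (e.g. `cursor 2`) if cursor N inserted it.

After op 1 (insert('s')): buffer="inngyswexs" (len 10), cursors c1@6 c2@10, authorship .....1...2
After op 2 (add_cursor(7)): buffer="inngyswexs" (len 10), cursors c1@6 c3@7 c2@10, authorship .....1...2
After op 3 (add_cursor(4)): buffer="inngyswexs" (len 10), cursors c4@4 c1@6 c3@7 c2@10, authorship .....1...2
After op 4 (move_right): buffer="inngyswexs" (len 10), cursors c4@5 c1@7 c3@8 c2@10, authorship .....1...2
After op 5 (insert('w')): buffer="inngywswwewxsw" (len 14), cursors c4@6 c1@9 c3@11 c2@14, authorship .....41.1.3.22
After op 6 (insert('h')): buffer="inngywhswwhewhxswh" (len 18), cursors c4@7 c1@11 c3@14 c2@18, authorship .....441.11.33.222
Authorship (.=original, N=cursor N): . . . . . 4 4 1 . 1 1 . 3 3 . 2 2 2
Index 15: author = 2

Answer: cursor 2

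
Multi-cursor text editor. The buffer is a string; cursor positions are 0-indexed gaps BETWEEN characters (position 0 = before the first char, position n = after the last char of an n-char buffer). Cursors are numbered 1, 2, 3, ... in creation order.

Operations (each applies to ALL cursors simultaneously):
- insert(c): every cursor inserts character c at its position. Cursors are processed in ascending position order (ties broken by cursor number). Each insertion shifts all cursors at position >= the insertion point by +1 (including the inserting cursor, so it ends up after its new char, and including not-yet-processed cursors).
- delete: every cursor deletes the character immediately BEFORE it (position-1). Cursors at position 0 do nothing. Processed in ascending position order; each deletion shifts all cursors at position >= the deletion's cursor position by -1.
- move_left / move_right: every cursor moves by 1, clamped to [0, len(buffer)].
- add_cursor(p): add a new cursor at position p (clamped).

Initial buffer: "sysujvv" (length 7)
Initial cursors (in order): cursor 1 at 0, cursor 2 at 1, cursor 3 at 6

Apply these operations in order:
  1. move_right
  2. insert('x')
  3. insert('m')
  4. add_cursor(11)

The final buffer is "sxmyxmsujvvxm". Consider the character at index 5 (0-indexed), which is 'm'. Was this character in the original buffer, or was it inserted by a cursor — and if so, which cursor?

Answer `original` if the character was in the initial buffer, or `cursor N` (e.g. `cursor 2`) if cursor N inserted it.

After op 1 (move_right): buffer="sysujvv" (len 7), cursors c1@1 c2@2 c3@7, authorship .......
After op 2 (insert('x')): buffer="sxyxsujvvx" (len 10), cursors c1@2 c2@4 c3@10, authorship .1.2.....3
After op 3 (insert('m')): buffer="sxmyxmsujvvxm" (len 13), cursors c1@3 c2@6 c3@13, authorship .11.22.....33
After op 4 (add_cursor(11)): buffer="sxmyxmsujvvxm" (len 13), cursors c1@3 c2@6 c4@11 c3@13, authorship .11.22.....33
Authorship (.=original, N=cursor N): . 1 1 . 2 2 . . . . . 3 3
Index 5: author = 2

Answer: cursor 2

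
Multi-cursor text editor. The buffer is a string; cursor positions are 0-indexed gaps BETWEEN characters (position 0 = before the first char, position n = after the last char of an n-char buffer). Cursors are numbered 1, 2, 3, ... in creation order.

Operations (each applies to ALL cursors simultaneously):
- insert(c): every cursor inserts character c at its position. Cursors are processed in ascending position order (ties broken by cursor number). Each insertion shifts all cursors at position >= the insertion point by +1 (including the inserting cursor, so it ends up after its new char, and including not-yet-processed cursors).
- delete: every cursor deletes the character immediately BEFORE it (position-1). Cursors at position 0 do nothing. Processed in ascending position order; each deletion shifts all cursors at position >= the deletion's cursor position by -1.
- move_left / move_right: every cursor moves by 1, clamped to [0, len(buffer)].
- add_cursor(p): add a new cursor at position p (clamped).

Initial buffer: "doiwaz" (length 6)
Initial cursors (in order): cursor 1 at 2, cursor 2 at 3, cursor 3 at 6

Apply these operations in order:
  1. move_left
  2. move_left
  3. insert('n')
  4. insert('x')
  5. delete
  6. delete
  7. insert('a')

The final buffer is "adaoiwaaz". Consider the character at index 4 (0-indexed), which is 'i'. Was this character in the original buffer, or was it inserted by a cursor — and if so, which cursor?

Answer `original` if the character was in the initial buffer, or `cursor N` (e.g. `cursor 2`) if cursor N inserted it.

After op 1 (move_left): buffer="doiwaz" (len 6), cursors c1@1 c2@2 c3@5, authorship ......
After op 2 (move_left): buffer="doiwaz" (len 6), cursors c1@0 c2@1 c3@4, authorship ......
After op 3 (insert('n')): buffer="ndnoiwnaz" (len 9), cursors c1@1 c2@3 c3@7, authorship 1.2...3..
After op 4 (insert('x')): buffer="nxdnxoiwnxaz" (len 12), cursors c1@2 c2@5 c3@10, authorship 11.22...33..
After op 5 (delete): buffer="ndnoiwnaz" (len 9), cursors c1@1 c2@3 c3@7, authorship 1.2...3..
After op 6 (delete): buffer="doiwaz" (len 6), cursors c1@0 c2@1 c3@4, authorship ......
After op 7 (insert('a')): buffer="adaoiwaaz" (len 9), cursors c1@1 c2@3 c3@7, authorship 1.2...3..
Authorship (.=original, N=cursor N): 1 . 2 . . . 3 . .
Index 4: author = original

Answer: original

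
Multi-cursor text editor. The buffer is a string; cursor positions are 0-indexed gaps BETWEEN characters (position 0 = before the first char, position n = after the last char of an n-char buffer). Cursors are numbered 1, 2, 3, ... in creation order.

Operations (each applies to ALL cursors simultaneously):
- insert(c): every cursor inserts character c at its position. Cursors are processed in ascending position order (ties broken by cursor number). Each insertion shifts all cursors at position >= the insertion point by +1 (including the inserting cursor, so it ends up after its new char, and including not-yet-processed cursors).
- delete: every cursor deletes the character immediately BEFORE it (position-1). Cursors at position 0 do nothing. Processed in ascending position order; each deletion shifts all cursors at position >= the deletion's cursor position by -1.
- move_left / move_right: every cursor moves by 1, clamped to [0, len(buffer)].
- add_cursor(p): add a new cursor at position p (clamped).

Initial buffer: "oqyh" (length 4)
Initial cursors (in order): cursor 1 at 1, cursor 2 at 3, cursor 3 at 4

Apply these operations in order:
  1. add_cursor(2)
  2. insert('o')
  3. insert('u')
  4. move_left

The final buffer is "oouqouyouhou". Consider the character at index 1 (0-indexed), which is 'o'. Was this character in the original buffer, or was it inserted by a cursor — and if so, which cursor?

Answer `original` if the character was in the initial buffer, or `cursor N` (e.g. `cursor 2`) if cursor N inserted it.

After op 1 (add_cursor(2)): buffer="oqyh" (len 4), cursors c1@1 c4@2 c2@3 c3@4, authorship ....
After op 2 (insert('o')): buffer="ooqoyoho" (len 8), cursors c1@2 c4@4 c2@6 c3@8, authorship .1.4.2.3
After op 3 (insert('u')): buffer="oouqouyouhou" (len 12), cursors c1@3 c4@6 c2@9 c3@12, authorship .11.44.22.33
After op 4 (move_left): buffer="oouqouyouhou" (len 12), cursors c1@2 c4@5 c2@8 c3@11, authorship .11.44.22.33
Authorship (.=original, N=cursor N): . 1 1 . 4 4 . 2 2 . 3 3
Index 1: author = 1

Answer: cursor 1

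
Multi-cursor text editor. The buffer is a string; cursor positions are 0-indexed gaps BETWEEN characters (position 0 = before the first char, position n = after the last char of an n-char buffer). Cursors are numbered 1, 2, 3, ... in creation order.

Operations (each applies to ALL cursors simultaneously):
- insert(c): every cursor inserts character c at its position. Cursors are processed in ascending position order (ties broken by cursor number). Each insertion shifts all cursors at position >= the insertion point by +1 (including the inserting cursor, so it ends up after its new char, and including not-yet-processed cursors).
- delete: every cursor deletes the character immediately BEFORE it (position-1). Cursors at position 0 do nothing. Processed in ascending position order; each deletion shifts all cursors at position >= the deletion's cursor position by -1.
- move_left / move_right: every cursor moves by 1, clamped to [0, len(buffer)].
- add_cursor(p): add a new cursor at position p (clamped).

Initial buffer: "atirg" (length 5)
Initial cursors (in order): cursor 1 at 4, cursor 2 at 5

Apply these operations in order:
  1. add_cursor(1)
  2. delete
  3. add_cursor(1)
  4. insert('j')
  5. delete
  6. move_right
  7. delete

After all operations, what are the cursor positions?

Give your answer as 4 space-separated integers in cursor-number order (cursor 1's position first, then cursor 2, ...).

After op 1 (add_cursor(1)): buffer="atirg" (len 5), cursors c3@1 c1@4 c2@5, authorship .....
After op 2 (delete): buffer="ti" (len 2), cursors c3@0 c1@2 c2@2, authorship ..
After op 3 (add_cursor(1)): buffer="ti" (len 2), cursors c3@0 c4@1 c1@2 c2@2, authorship ..
After op 4 (insert('j')): buffer="jtjijj" (len 6), cursors c3@1 c4@3 c1@6 c2@6, authorship 3.4.12
After op 5 (delete): buffer="ti" (len 2), cursors c3@0 c4@1 c1@2 c2@2, authorship ..
After op 6 (move_right): buffer="ti" (len 2), cursors c3@1 c1@2 c2@2 c4@2, authorship ..
After op 7 (delete): buffer="" (len 0), cursors c1@0 c2@0 c3@0 c4@0, authorship 

Answer: 0 0 0 0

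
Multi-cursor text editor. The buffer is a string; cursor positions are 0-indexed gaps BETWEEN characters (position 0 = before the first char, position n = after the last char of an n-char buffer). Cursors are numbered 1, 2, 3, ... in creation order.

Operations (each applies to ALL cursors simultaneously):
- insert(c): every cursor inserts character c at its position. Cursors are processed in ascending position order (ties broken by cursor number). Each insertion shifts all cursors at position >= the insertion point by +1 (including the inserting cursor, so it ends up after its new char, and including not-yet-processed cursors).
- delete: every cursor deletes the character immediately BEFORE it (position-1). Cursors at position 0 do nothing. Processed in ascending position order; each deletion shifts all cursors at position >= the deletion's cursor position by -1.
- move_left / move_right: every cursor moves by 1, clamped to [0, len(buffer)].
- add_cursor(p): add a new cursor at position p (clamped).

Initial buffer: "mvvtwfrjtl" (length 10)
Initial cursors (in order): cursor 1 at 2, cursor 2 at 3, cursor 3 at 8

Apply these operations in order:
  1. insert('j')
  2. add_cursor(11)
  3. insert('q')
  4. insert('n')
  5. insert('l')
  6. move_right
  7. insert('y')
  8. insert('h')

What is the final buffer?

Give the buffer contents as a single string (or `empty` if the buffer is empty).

Answer: mvjqnlvyhjqnltyhwfrjjqqnnlltyyhhl

Derivation:
After op 1 (insert('j')): buffer="mvjvjtwfrjjtl" (len 13), cursors c1@3 c2@5 c3@11, authorship ..1.2.....3..
After op 2 (add_cursor(11)): buffer="mvjvjtwfrjjtl" (len 13), cursors c1@3 c2@5 c3@11 c4@11, authorship ..1.2.....3..
After op 3 (insert('q')): buffer="mvjqvjqtwfrjjqqtl" (len 17), cursors c1@4 c2@7 c3@15 c4@15, authorship ..11.22.....334..
After op 4 (insert('n')): buffer="mvjqnvjqntwfrjjqqnntl" (len 21), cursors c1@5 c2@9 c3@19 c4@19, authorship ..111.222.....33434..
After op 5 (insert('l')): buffer="mvjqnlvjqnltwfrjjqqnnlltl" (len 25), cursors c1@6 c2@11 c3@23 c4@23, authorship ..1111.2222.....3343434..
After op 6 (move_right): buffer="mvjqnlvjqnltwfrjjqqnnlltl" (len 25), cursors c1@7 c2@12 c3@24 c4@24, authorship ..1111.2222.....3343434..
After op 7 (insert('y')): buffer="mvjqnlvyjqnltywfrjjqqnnlltyyl" (len 29), cursors c1@8 c2@14 c3@28 c4@28, authorship ..1111.12222.2....3343434.34.
After op 8 (insert('h')): buffer="mvjqnlvyhjqnltyhwfrjjqqnnlltyyhhl" (len 33), cursors c1@9 c2@16 c3@32 c4@32, authorship ..1111.112222.22....3343434.3434.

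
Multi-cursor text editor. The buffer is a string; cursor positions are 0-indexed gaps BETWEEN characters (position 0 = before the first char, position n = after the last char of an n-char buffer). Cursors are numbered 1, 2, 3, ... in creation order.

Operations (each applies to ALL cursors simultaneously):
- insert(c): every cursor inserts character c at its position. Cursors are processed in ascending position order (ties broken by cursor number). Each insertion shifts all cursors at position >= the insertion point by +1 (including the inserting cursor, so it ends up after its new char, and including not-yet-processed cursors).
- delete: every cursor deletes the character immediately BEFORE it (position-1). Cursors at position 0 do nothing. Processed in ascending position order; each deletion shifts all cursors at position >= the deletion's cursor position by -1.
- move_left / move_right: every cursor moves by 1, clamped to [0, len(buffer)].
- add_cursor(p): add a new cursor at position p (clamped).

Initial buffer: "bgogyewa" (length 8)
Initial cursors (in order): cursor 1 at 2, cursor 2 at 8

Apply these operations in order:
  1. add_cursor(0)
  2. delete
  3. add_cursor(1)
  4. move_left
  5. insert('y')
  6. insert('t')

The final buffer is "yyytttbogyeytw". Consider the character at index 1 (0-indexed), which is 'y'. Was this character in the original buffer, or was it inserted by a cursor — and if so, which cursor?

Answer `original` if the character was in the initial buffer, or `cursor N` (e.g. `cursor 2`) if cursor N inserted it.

After op 1 (add_cursor(0)): buffer="bgogyewa" (len 8), cursors c3@0 c1@2 c2@8, authorship ........
After op 2 (delete): buffer="bogyew" (len 6), cursors c3@0 c1@1 c2@6, authorship ......
After op 3 (add_cursor(1)): buffer="bogyew" (len 6), cursors c3@0 c1@1 c4@1 c2@6, authorship ......
After op 4 (move_left): buffer="bogyew" (len 6), cursors c1@0 c3@0 c4@0 c2@5, authorship ......
After op 5 (insert('y')): buffer="yyybogyeyw" (len 10), cursors c1@3 c3@3 c4@3 c2@9, authorship 134.....2.
After op 6 (insert('t')): buffer="yyytttbogyeytw" (len 14), cursors c1@6 c3@6 c4@6 c2@13, authorship 134134.....22.
Authorship (.=original, N=cursor N): 1 3 4 1 3 4 . . . . . 2 2 .
Index 1: author = 3

Answer: cursor 3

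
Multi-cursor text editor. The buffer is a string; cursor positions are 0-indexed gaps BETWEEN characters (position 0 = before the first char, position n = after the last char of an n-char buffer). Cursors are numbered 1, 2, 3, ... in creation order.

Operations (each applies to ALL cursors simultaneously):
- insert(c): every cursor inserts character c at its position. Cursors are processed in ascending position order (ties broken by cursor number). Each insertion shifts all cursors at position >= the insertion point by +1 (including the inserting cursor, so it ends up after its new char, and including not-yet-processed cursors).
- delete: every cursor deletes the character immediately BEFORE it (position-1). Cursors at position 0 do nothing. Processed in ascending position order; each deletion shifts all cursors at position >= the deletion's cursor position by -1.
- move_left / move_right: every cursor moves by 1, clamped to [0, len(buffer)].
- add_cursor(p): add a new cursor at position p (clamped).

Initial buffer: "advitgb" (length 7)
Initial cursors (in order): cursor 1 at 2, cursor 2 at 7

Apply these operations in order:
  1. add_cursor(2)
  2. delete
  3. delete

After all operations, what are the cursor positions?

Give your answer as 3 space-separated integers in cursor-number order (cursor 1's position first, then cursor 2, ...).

After op 1 (add_cursor(2)): buffer="advitgb" (len 7), cursors c1@2 c3@2 c2@7, authorship .......
After op 2 (delete): buffer="vitg" (len 4), cursors c1@0 c3@0 c2@4, authorship ....
After op 3 (delete): buffer="vit" (len 3), cursors c1@0 c3@0 c2@3, authorship ...

Answer: 0 3 0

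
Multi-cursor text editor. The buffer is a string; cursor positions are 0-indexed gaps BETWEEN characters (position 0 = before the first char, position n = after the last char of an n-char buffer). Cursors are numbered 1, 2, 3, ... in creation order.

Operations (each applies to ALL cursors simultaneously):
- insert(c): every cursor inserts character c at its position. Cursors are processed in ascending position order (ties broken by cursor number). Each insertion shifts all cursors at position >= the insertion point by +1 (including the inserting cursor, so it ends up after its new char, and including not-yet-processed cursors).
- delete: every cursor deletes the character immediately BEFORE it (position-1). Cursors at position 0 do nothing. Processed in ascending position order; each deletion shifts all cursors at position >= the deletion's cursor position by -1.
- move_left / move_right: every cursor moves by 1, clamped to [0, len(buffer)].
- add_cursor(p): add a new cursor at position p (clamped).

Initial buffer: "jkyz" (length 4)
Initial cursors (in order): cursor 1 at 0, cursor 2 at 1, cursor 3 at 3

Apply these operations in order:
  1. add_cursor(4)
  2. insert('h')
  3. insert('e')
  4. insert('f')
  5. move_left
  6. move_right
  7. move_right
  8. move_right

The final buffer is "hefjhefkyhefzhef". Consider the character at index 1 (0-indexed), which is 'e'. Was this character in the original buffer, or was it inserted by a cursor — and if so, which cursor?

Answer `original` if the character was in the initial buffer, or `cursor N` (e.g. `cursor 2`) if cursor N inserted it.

Answer: cursor 1

Derivation:
After op 1 (add_cursor(4)): buffer="jkyz" (len 4), cursors c1@0 c2@1 c3@3 c4@4, authorship ....
After op 2 (insert('h')): buffer="hjhkyhzh" (len 8), cursors c1@1 c2@3 c3@6 c4@8, authorship 1.2..3.4
After op 3 (insert('e')): buffer="hejhekyhezhe" (len 12), cursors c1@2 c2@5 c3@9 c4@12, authorship 11.22..33.44
After op 4 (insert('f')): buffer="hefjhefkyhefzhef" (len 16), cursors c1@3 c2@7 c3@12 c4@16, authorship 111.222..333.444
After op 5 (move_left): buffer="hefjhefkyhefzhef" (len 16), cursors c1@2 c2@6 c3@11 c4@15, authorship 111.222..333.444
After op 6 (move_right): buffer="hefjhefkyhefzhef" (len 16), cursors c1@3 c2@7 c3@12 c4@16, authorship 111.222..333.444
After op 7 (move_right): buffer="hefjhefkyhefzhef" (len 16), cursors c1@4 c2@8 c3@13 c4@16, authorship 111.222..333.444
After op 8 (move_right): buffer="hefjhefkyhefzhef" (len 16), cursors c1@5 c2@9 c3@14 c4@16, authorship 111.222..333.444
Authorship (.=original, N=cursor N): 1 1 1 . 2 2 2 . . 3 3 3 . 4 4 4
Index 1: author = 1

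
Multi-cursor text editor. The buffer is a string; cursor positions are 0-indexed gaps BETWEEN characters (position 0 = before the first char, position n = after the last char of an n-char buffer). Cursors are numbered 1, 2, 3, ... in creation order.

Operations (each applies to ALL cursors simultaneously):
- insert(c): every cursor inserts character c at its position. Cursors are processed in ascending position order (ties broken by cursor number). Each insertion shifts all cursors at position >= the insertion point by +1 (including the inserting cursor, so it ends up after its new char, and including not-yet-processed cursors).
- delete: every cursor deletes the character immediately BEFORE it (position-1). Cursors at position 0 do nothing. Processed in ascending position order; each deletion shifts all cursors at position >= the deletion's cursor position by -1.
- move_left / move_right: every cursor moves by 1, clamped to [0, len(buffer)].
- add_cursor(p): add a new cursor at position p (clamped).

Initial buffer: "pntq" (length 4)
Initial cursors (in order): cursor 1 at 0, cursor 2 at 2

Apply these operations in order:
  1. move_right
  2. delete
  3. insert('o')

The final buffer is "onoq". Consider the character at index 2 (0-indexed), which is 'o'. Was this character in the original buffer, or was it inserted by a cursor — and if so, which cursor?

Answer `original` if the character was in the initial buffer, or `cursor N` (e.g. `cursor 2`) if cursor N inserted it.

Answer: cursor 2

Derivation:
After op 1 (move_right): buffer="pntq" (len 4), cursors c1@1 c2@3, authorship ....
After op 2 (delete): buffer="nq" (len 2), cursors c1@0 c2@1, authorship ..
After op 3 (insert('o')): buffer="onoq" (len 4), cursors c1@1 c2@3, authorship 1.2.
Authorship (.=original, N=cursor N): 1 . 2 .
Index 2: author = 2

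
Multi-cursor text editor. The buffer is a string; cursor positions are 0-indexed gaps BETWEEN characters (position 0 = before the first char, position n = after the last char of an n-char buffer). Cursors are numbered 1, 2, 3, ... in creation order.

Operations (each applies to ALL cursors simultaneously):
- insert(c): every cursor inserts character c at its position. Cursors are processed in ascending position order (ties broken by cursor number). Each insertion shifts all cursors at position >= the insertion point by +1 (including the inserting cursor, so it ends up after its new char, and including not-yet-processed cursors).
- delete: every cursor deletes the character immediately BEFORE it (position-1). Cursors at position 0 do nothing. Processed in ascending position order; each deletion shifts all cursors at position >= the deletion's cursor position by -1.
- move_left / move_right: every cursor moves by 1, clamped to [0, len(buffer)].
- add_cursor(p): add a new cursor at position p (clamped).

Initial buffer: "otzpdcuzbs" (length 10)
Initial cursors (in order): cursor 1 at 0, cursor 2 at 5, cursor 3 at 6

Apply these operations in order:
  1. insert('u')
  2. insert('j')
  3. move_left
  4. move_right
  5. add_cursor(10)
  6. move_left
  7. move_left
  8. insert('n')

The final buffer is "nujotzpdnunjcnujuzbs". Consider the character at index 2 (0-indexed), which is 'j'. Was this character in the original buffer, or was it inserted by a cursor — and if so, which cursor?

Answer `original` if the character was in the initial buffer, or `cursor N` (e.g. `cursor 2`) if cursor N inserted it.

Answer: cursor 1

Derivation:
After op 1 (insert('u')): buffer="uotzpducuuzbs" (len 13), cursors c1@1 c2@7 c3@9, authorship 1.....2.3....
After op 2 (insert('j')): buffer="ujotzpdujcujuzbs" (len 16), cursors c1@2 c2@9 c3@12, authorship 11.....22.33....
After op 3 (move_left): buffer="ujotzpdujcujuzbs" (len 16), cursors c1@1 c2@8 c3@11, authorship 11.....22.33....
After op 4 (move_right): buffer="ujotzpdujcujuzbs" (len 16), cursors c1@2 c2@9 c3@12, authorship 11.....22.33....
After op 5 (add_cursor(10)): buffer="ujotzpdujcujuzbs" (len 16), cursors c1@2 c2@9 c4@10 c3@12, authorship 11.....22.33....
After op 6 (move_left): buffer="ujotzpdujcujuzbs" (len 16), cursors c1@1 c2@8 c4@9 c3@11, authorship 11.....22.33....
After op 7 (move_left): buffer="ujotzpdujcujuzbs" (len 16), cursors c1@0 c2@7 c4@8 c3@10, authorship 11.....22.33....
After op 8 (insert('n')): buffer="nujotzpdnunjcnujuzbs" (len 20), cursors c1@1 c2@9 c4@11 c3@14, authorship 111.....2242.333....
Authorship (.=original, N=cursor N): 1 1 1 . . . . . 2 2 4 2 . 3 3 3 . . . .
Index 2: author = 1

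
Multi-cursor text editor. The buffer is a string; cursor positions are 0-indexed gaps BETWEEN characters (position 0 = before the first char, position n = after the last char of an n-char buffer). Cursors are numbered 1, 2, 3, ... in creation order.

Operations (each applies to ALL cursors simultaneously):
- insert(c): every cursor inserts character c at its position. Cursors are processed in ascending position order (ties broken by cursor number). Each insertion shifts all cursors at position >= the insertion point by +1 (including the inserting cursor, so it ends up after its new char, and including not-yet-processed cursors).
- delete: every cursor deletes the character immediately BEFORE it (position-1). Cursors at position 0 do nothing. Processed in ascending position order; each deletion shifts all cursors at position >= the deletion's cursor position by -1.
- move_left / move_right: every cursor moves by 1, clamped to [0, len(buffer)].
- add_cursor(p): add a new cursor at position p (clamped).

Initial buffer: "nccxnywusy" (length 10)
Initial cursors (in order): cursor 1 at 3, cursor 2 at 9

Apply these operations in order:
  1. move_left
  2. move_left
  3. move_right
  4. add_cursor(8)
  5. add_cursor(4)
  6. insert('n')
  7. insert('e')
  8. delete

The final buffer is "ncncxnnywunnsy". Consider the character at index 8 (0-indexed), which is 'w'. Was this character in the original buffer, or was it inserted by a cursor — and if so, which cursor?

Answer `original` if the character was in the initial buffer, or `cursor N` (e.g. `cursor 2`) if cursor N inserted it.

After op 1 (move_left): buffer="nccxnywusy" (len 10), cursors c1@2 c2@8, authorship ..........
After op 2 (move_left): buffer="nccxnywusy" (len 10), cursors c1@1 c2@7, authorship ..........
After op 3 (move_right): buffer="nccxnywusy" (len 10), cursors c1@2 c2@8, authorship ..........
After op 4 (add_cursor(8)): buffer="nccxnywusy" (len 10), cursors c1@2 c2@8 c3@8, authorship ..........
After op 5 (add_cursor(4)): buffer="nccxnywusy" (len 10), cursors c1@2 c4@4 c2@8 c3@8, authorship ..........
After op 6 (insert('n')): buffer="ncncxnnywunnsy" (len 14), cursors c1@3 c4@6 c2@12 c3@12, authorship ..1..4....23..
After op 7 (insert('e')): buffer="ncnecxnenywunneesy" (len 18), cursors c1@4 c4@8 c2@16 c3@16, authorship ..11..44....2323..
After op 8 (delete): buffer="ncncxnnywunnsy" (len 14), cursors c1@3 c4@6 c2@12 c3@12, authorship ..1..4....23..
Authorship (.=original, N=cursor N): . . 1 . . 4 . . . . 2 3 . .
Index 8: author = original

Answer: original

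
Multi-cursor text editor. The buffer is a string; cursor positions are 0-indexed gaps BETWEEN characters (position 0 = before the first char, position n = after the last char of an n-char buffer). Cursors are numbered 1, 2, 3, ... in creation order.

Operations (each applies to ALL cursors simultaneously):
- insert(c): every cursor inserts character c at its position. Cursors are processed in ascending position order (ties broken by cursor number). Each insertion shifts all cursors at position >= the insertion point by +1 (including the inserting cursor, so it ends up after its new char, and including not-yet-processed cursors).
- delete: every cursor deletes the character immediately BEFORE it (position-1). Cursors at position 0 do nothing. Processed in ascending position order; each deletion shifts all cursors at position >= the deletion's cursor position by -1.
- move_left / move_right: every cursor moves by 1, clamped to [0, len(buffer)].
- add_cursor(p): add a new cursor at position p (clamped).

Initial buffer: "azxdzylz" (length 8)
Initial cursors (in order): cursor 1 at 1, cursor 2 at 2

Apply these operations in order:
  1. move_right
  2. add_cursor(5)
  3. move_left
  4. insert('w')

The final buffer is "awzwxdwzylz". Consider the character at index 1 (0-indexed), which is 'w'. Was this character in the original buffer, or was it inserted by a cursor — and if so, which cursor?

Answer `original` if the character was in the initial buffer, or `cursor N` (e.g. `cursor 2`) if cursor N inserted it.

Answer: cursor 1

Derivation:
After op 1 (move_right): buffer="azxdzylz" (len 8), cursors c1@2 c2@3, authorship ........
After op 2 (add_cursor(5)): buffer="azxdzylz" (len 8), cursors c1@2 c2@3 c3@5, authorship ........
After op 3 (move_left): buffer="azxdzylz" (len 8), cursors c1@1 c2@2 c3@4, authorship ........
After op 4 (insert('w')): buffer="awzwxdwzylz" (len 11), cursors c1@2 c2@4 c3@7, authorship .1.2..3....
Authorship (.=original, N=cursor N): . 1 . 2 . . 3 . . . .
Index 1: author = 1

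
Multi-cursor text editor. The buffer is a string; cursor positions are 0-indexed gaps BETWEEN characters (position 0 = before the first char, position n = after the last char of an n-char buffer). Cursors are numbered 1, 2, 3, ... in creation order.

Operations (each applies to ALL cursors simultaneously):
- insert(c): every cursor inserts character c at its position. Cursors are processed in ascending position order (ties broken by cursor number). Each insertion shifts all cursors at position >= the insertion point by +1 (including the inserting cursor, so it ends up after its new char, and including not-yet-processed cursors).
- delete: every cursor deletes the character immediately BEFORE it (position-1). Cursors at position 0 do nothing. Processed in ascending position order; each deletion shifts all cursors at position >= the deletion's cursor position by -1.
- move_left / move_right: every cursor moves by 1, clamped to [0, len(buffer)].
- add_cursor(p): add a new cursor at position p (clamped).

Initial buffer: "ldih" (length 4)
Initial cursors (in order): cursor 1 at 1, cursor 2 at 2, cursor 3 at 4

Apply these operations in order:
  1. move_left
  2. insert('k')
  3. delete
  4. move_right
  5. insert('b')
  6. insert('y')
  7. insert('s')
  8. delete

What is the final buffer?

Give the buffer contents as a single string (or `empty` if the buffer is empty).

Answer: lbydbyihby

Derivation:
After op 1 (move_left): buffer="ldih" (len 4), cursors c1@0 c2@1 c3@3, authorship ....
After op 2 (insert('k')): buffer="klkdikh" (len 7), cursors c1@1 c2@3 c3@6, authorship 1.2..3.
After op 3 (delete): buffer="ldih" (len 4), cursors c1@0 c2@1 c3@3, authorship ....
After op 4 (move_right): buffer="ldih" (len 4), cursors c1@1 c2@2 c3@4, authorship ....
After op 5 (insert('b')): buffer="lbdbihb" (len 7), cursors c1@2 c2@4 c3@7, authorship .1.2..3
After op 6 (insert('y')): buffer="lbydbyihby" (len 10), cursors c1@3 c2@6 c3@10, authorship .11.22..33
After op 7 (insert('s')): buffer="lbysdbysihbys" (len 13), cursors c1@4 c2@8 c3@13, authorship .111.222..333
After op 8 (delete): buffer="lbydbyihby" (len 10), cursors c1@3 c2@6 c3@10, authorship .11.22..33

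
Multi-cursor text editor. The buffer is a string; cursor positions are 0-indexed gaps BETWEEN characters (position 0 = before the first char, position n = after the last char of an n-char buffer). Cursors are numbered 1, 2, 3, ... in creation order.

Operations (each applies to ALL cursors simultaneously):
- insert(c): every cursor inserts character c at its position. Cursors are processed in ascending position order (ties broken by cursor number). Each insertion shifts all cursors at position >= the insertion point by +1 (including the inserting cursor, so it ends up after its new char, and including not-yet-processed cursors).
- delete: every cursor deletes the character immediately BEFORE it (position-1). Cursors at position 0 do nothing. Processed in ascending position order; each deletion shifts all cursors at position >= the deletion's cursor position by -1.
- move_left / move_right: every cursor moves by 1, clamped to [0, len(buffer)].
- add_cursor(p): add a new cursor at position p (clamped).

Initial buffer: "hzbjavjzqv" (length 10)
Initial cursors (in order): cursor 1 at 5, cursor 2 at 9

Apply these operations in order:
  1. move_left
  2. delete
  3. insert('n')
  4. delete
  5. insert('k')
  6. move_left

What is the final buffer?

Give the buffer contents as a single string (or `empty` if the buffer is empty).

After op 1 (move_left): buffer="hzbjavjzqv" (len 10), cursors c1@4 c2@8, authorship ..........
After op 2 (delete): buffer="hzbavjqv" (len 8), cursors c1@3 c2@6, authorship ........
After op 3 (insert('n')): buffer="hzbnavjnqv" (len 10), cursors c1@4 c2@8, authorship ...1...2..
After op 4 (delete): buffer="hzbavjqv" (len 8), cursors c1@3 c2@6, authorship ........
After op 5 (insert('k')): buffer="hzbkavjkqv" (len 10), cursors c1@4 c2@8, authorship ...1...2..
After op 6 (move_left): buffer="hzbkavjkqv" (len 10), cursors c1@3 c2@7, authorship ...1...2..

Answer: hzbkavjkqv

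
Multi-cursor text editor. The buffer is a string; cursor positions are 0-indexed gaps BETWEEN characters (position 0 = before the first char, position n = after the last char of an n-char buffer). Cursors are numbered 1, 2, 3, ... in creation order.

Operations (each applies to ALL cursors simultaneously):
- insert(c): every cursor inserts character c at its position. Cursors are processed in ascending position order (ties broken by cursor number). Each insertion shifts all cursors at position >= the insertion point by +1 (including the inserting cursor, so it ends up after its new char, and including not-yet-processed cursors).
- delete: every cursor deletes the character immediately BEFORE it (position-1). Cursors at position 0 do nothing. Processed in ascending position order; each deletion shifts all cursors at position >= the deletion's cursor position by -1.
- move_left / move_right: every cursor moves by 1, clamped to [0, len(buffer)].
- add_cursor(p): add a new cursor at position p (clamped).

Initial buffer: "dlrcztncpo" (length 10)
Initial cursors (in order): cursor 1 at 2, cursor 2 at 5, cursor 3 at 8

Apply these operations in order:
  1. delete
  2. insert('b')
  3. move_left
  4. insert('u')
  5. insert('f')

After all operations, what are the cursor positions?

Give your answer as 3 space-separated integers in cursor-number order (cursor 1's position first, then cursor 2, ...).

After op 1 (delete): buffer="drctnpo" (len 7), cursors c1@1 c2@3 c3@5, authorship .......
After op 2 (insert('b')): buffer="dbrcbtnbpo" (len 10), cursors c1@2 c2@5 c3@8, authorship .1..2..3..
After op 3 (move_left): buffer="dbrcbtnbpo" (len 10), cursors c1@1 c2@4 c3@7, authorship .1..2..3..
After op 4 (insert('u')): buffer="dubrcubtnubpo" (len 13), cursors c1@2 c2@6 c3@10, authorship .11..22..33..
After op 5 (insert('f')): buffer="dufbrcufbtnufbpo" (len 16), cursors c1@3 c2@8 c3@13, authorship .111..222..333..

Answer: 3 8 13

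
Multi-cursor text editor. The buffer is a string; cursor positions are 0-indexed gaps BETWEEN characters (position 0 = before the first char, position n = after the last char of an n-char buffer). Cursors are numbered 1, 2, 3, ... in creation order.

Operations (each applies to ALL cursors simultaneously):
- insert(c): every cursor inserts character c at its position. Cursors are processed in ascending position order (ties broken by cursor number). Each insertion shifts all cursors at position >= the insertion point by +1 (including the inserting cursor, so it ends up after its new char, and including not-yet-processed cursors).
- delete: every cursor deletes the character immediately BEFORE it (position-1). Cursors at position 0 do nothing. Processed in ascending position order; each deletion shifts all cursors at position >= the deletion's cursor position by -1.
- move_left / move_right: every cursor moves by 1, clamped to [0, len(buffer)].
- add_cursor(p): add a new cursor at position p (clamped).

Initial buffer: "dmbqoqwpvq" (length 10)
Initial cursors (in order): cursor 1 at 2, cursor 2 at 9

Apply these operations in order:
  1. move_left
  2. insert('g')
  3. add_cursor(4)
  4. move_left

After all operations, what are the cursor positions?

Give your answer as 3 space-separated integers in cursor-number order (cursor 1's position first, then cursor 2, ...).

After op 1 (move_left): buffer="dmbqoqwpvq" (len 10), cursors c1@1 c2@8, authorship ..........
After op 2 (insert('g')): buffer="dgmbqoqwpgvq" (len 12), cursors c1@2 c2@10, authorship .1.......2..
After op 3 (add_cursor(4)): buffer="dgmbqoqwpgvq" (len 12), cursors c1@2 c3@4 c2@10, authorship .1.......2..
After op 4 (move_left): buffer="dgmbqoqwpgvq" (len 12), cursors c1@1 c3@3 c2@9, authorship .1.......2..

Answer: 1 9 3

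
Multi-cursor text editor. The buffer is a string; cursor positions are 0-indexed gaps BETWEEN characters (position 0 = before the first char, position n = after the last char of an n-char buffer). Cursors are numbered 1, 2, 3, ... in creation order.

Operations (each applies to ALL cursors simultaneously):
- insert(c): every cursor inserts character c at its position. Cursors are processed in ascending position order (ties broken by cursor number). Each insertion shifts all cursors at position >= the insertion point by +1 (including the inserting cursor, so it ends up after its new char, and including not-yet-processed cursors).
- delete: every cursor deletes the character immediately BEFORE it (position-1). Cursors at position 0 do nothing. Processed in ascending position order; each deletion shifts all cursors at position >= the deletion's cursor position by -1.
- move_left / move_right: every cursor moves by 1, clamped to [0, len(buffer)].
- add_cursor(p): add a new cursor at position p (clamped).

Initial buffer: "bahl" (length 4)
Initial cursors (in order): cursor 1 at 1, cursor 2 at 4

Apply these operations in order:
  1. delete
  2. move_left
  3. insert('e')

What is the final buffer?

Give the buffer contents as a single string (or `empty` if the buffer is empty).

After op 1 (delete): buffer="ah" (len 2), cursors c1@0 c2@2, authorship ..
After op 2 (move_left): buffer="ah" (len 2), cursors c1@0 c2@1, authorship ..
After op 3 (insert('e')): buffer="eaeh" (len 4), cursors c1@1 c2@3, authorship 1.2.

Answer: eaeh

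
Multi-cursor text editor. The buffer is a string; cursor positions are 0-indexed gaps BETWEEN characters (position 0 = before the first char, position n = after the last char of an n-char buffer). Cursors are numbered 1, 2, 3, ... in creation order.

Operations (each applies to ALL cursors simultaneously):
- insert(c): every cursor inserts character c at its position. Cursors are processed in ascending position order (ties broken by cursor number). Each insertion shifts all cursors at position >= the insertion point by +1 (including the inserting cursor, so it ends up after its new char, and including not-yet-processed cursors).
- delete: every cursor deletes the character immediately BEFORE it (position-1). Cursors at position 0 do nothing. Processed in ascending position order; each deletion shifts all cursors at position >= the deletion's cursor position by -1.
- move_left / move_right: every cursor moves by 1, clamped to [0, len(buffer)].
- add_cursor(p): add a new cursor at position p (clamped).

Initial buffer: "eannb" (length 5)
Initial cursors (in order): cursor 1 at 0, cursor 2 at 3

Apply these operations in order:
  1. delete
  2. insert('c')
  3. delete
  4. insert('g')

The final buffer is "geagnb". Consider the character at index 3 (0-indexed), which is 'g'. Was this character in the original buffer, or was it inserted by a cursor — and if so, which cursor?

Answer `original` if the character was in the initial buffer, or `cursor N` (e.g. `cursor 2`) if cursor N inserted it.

After op 1 (delete): buffer="eanb" (len 4), cursors c1@0 c2@2, authorship ....
After op 2 (insert('c')): buffer="ceacnb" (len 6), cursors c1@1 c2@4, authorship 1..2..
After op 3 (delete): buffer="eanb" (len 4), cursors c1@0 c2@2, authorship ....
After op 4 (insert('g')): buffer="geagnb" (len 6), cursors c1@1 c2@4, authorship 1..2..
Authorship (.=original, N=cursor N): 1 . . 2 . .
Index 3: author = 2

Answer: cursor 2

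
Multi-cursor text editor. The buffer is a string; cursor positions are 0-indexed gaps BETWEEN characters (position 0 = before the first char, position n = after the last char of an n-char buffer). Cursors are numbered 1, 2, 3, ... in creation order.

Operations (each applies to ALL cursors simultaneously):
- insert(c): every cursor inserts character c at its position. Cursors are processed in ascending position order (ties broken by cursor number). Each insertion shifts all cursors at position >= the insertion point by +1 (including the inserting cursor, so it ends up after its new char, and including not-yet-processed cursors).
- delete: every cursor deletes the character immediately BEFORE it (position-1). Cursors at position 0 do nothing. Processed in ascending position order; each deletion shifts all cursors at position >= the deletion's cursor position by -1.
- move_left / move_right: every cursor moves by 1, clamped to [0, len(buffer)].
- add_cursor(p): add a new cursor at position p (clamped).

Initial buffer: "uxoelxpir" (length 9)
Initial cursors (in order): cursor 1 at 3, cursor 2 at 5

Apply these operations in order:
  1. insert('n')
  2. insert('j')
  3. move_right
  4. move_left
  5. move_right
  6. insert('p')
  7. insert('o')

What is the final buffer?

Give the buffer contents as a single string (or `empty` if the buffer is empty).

After op 1 (insert('n')): buffer="uxonelnxpir" (len 11), cursors c1@4 c2@7, authorship ...1..2....
After op 2 (insert('j')): buffer="uxonjelnjxpir" (len 13), cursors c1@5 c2@9, authorship ...11..22....
After op 3 (move_right): buffer="uxonjelnjxpir" (len 13), cursors c1@6 c2@10, authorship ...11..22....
After op 4 (move_left): buffer="uxonjelnjxpir" (len 13), cursors c1@5 c2@9, authorship ...11..22....
After op 5 (move_right): buffer="uxonjelnjxpir" (len 13), cursors c1@6 c2@10, authorship ...11..22....
After op 6 (insert('p')): buffer="uxonjeplnjxppir" (len 15), cursors c1@7 c2@12, authorship ...11.1.22.2...
After op 7 (insert('o')): buffer="uxonjepolnjxpopir" (len 17), cursors c1@8 c2@14, authorship ...11.11.22.22...

Answer: uxonjepolnjxpopir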